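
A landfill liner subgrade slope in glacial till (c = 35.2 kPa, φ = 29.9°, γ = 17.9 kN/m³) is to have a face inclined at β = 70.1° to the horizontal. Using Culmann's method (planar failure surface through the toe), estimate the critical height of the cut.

H_c = 27.15 m

Culmann's analysis gives the critical failure plane at α_cr = (β + φ)/2 = (70.1 + 29.9)/2 = 50.0°, and the critical height
H_c = (4c/γ) · sinβ cosφ / [1 − cos(β − φ)]
    = (4·35.2/17.9) · sin70.1°·cos29.9° / [1 − cos(40.2°)]
    = 7.866 · 0.9403·0.8669 / [1 − 0.7638]
    = 7.866 · 0.8151 / 0.2362
    = 27.15 m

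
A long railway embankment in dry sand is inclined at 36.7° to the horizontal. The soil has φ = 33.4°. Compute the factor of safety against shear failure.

For a dry cohesionless infinite slope the factor of safety is FS = tanφ / tanβ.
FS = tan33.4° / tan36.7° = 0.6594 / 0.7454 = 0.885

FS = 0.88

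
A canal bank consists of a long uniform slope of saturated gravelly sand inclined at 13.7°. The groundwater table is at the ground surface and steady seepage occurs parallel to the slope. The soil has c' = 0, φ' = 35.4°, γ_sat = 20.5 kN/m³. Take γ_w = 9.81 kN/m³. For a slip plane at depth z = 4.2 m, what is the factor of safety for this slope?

FS = 1.52

With seepage parallel to the slope and the water table at the surface, the effective normal stress on the slip plane uses the buoyant unit weight γ' = γ_sat − γ_w while the driving shear stress uses γ_sat:
FS = [c' + γ' z cos²β tanφ'] / [γ_sat z sinβ cosβ]
(For c' = 0 this reduces to FS = (γ'/γ_sat)·tanφ'/tanβ.)
γ' = 20.5 − 9.81 = 10.69 kN/m³
Numerator = 0.0 + 10.69·4.2·cos²13.7°·tan35.4° = 0.0 + 10.69·4.2·0.9439·0.7107 = 30.118 kPa
Denominator = 20.5·4.2·sin13.7°·cos13.7° = 20.5·4.2·0.2368·0.9715 = 19.812 kPa
FS = 30.118 / 19.812 = 1.520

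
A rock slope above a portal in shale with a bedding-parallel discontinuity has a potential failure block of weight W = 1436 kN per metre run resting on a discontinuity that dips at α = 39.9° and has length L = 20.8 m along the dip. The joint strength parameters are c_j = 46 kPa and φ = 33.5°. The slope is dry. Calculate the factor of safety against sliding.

FS = 1.83

Resolving the block weight along and normal to the plane and applying the Mohr–Coulomb strength on the joint:
N' = W cosα = 1436·cos39.9° = 1101.6 kN/m
Driving force T = W sinα = 1436·sin39.9° = 921.1 kN/m
Resisting force R = c_j·L + N'·tanφ = 46·20.8 + 1101.6·tan33.5° = 956.8 + 729.2 = 1686.0 kN/m
FS = R / T = 1686.0 / 921.1 = 1.830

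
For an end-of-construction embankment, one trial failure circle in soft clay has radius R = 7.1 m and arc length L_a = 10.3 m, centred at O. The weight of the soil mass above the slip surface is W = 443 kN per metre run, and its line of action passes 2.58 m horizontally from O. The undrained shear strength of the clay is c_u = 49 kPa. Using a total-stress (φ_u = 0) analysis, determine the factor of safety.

Taking moments about the centre O, the resisting moment is provided by the undrained shear strength acting along the arc:
M_R = c_u·L_a·R = 49·10.30·7.1 = 3583.4 kN·m/m
M_D = W·d = 443·2.58 = 1142.9 kN·m/m
FS = M_R / M_D = 3583.4 / 1142.9 = 3.135

FS = 3.14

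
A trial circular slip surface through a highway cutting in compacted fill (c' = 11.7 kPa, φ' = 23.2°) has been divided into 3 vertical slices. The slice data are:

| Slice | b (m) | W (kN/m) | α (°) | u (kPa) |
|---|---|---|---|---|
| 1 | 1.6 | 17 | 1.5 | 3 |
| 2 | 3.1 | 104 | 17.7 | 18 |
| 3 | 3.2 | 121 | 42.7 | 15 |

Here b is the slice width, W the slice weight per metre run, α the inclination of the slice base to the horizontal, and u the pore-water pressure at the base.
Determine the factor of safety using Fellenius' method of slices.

Ordinary method of slices: FS = Σ[c'·Δl_i + (W_i cosα_i − u_i·Δl_i)·tanφ'] / Σ W_i sinα_i, with Δl_i = b_i / cosα_i.
Slice 1: Δl = 1.6/cos1.5° = 1.601 m; N'_1 = 17·cos1.5° − 3·1.601 = 12.2; c'Δl = 18.73; W sinα = 0.4
Slice 2: Δl = 3.1/cos17.7° = 3.254 m; N'_2 = 104·cos17.7° − 18·3.254 = 40.5; c'Δl = 38.07; W sinα = 31.6
Slice 3: Δl = 3.2/cos42.7° = 4.354 m; N'_3 = 121·cos42.7° − 15·4.354 = 23.6; c'Δl = 50.94; W sinα = 82.1
Σc'Δl = 107.7 kN/m; ΣN' = 76.3 kN/m; ΣW sinα = 114.1 kN/m
Resisting = 107.7 + 76.3·tan23.2° = 107.7 + 32.7 = 140.4 kN/m
FS = 140.4 / 114.1 = 1.231

FS = 1.23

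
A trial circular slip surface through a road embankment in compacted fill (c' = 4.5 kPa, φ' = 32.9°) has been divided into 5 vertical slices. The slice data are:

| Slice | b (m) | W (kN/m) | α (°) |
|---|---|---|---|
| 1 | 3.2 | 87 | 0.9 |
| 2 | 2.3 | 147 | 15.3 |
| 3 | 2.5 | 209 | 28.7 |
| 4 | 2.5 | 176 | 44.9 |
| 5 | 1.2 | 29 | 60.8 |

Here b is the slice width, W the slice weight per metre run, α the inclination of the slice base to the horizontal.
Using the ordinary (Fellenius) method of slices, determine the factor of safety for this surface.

Ordinary method of slices: FS = Σ[c'·Δl_i + (W_i cosα_i)·tanφ'] / Σ W_i sinα_i, with Δl_i = b_i / cosα_i.
Slice 1: Δl = 3.2/cos0.9° = 3.200 m; N'_1 = 87·cos0.9° = 87.0; c'Δl = 14.40; W sinα = 1.4
Slice 2: Δl = 2.3/cos15.3° = 2.385 m; N'_2 = 147·cos15.3° = 141.8; c'Δl = 10.73; W sinα = 38.8
Slice 3: Δl = 2.5/cos28.7° = 2.850 m; N'_3 = 209·cos28.7° = 183.3; c'Δl = 12.83; W sinα = 100.4
Slice 4: Δl = 2.5/cos44.9° = 3.529 m; N'_4 = 176·cos44.9° = 124.7; c'Δl = 15.88; W sinα = 124.2
Slice 5: Δl = 1.2/cos60.8° = 2.460 m; N'_5 = 29·cos60.8° = 14.1; c'Δl = 11.07; W sinα = 25.3
Σc'Δl = 64.9 kN/m; ΣN' = 550.9 kN/m; ΣW sinα = 290.1 kN/m
Resisting = 64.9 + 550.9·tan32.9° = 64.9 + 356.4 = 421.3 kN/m
FS = 421.3 / 290.1 = 1.452

FS = 1.45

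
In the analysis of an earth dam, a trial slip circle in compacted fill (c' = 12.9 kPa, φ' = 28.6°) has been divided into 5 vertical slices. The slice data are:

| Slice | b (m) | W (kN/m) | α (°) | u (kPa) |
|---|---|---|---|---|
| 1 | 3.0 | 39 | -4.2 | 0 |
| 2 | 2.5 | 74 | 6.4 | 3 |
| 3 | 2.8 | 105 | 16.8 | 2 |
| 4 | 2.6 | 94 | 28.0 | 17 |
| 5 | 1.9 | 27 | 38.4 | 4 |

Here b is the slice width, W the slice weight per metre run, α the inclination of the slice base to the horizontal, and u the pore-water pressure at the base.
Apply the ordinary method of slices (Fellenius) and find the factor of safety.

Ordinary method of slices: FS = Σ[c'·Δl_i + (W_i cosα_i − u_i·Δl_i)·tanφ'] / Σ W_i sinα_i, with Δl_i = b_i / cosα_i.
Slice 1: Δl = 3.0/cos(-4.2°) = 3.008 m; N'_1 = 39·cos(-4.2°) − 0·3.008 = 38.9; c'Δl = 38.80; W sinα = -2.9
Slice 2: Δl = 2.5/cos6.4° = 2.516 m; N'_2 = 74·cos6.4° − 3·2.516 = 66.0; c'Δl = 32.45; W sinα = 8.2
Slice 3: Δl = 2.8/cos16.8° = 2.925 m; N'_3 = 105·cos16.8° − 2·2.925 = 94.7; c'Δl = 37.73; W sinα = 30.3
Slice 4: Δl = 2.6/cos28.0° = 2.945 m; N'_4 = 94·cos28.0° − 17·2.945 = 32.9; c'Δl = 37.99; W sinα = 44.1
Slice 5: Δl = 1.9/cos38.4° = 2.424 m; N'_5 = 27·cos38.4° − 4·2.424 = 11.5; c'Δl = 31.27; W sinα = 16.8
Σc'Δl = 178.2 kN/m; ΣN' = 244.0 kN/m; ΣW sinα = 96.6 kN/m
Resisting = 178.2 + 244.0·tan28.6° = 178.2 + 133.0 = 311.3 kN/m
FS = 311.3 / 96.6 = 3.221

FS = 3.22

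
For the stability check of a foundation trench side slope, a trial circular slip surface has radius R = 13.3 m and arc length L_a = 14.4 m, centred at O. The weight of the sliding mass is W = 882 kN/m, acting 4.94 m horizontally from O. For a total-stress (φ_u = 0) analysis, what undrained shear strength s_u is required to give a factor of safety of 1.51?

s_u = 34.4 kPa

FS = s_u·L_a·R / (W·d), so s_u = FS·W·d / (L_a·R).
s_u = 1.51·882·4.94 / (14.40·13.3) = 6579.2 / 191.52 = 34.35 kPa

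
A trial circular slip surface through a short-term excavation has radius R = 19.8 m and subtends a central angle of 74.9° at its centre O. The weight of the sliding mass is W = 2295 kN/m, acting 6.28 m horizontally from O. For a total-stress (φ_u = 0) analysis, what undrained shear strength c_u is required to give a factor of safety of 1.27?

FS = c_u·L_a·R / (W·d), so c_u = FS·W·d / (L_a·R).
Arc length L_a = R·θ = 19.8·(74.9°·π/180) = 19.8·1.3073 = 25.88 m
c_u = 1.27·2295·6.28 / (25.88·19.8) = 18304.0 / 512.49 = 35.72 kPa

c_u = 35.7 kPa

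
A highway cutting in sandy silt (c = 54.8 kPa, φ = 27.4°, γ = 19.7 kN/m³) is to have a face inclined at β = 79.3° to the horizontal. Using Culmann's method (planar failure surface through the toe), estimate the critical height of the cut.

Culmann's analysis gives the critical failure plane at α_cr = (β + φ)/2 = (79.3 + 27.4)/2 = 53.3°, and the critical height
H_c = (4c/γ) · sinβ cosφ / [1 − cos(β − φ)]
    = (4·54.8/19.7) · sin79.3°·cos27.4° / [1 − cos(51.9°)]
    = 11.127 · 0.9826·0.8878 / [1 − 0.6170]
    = 11.127 · 0.8724 / 0.3830
    = 25.35 m

H_c = 25.35 m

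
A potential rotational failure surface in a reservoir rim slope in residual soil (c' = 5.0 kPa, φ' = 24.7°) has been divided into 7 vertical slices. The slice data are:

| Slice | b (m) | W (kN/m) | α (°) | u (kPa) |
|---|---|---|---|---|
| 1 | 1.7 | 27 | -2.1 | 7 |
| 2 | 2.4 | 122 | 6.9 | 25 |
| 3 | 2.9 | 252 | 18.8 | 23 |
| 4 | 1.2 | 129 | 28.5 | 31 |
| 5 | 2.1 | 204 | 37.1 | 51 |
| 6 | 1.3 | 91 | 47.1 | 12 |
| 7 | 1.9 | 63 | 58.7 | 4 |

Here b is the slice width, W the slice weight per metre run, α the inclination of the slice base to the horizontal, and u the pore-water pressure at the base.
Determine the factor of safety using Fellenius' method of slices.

Ordinary method of slices: FS = Σ[c'·Δl_i + (W_i cosα_i − u_i·Δl_i)·tanφ'] / Σ W_i sinα_i, with Δl_i = b_i / cosα_i.
Slice 1: Δl = 1.7/cos(-2.1°) = 1.701 m; N'_1 = 27·cos(-2.1°) − 7·1.701 = 15.1; c'Δl = 8.51; W sinα = -1.0
Slice 2: Δl = 2.4/cos6.9° = 2.418 m; N'_2 = 122·cos6.9° − 25·2.418 = 60.7; c'Δl = 12.09; W sinα = 14.7
Slice 3: Δl = 2.9/cos18.8° = 3.063 m; N'_3 = 252·cos18.8° − 23·3.063 = 168.1; c'Δl = 15.32; W sinα = 81.2
Slice 4: Δl = 1.2/cos28.5° = 1.365 m; N'_4 = 129·cos28.5° − 31·1.365 = 71.0; c'Δl = 6.83; W sinα = 61.6
Slice 5: Δl = 2.1/cos37.1° = 2.633 m; N'_5 = 204·cos37.1° − 51·2.633 = 28.4; c'Δl = 13.16; W sinα = 123.1
Slice 6: Δl = 1.3/cos47.1° = 1.910 m; N'_6 = 91·cos47.1° − 12·1.910 = 39.0; c'Δl = 9.55; W sinα = 66.7
Slice 7: Δl = 1.9/cos58.7° = 3.657 m; N'_7 = 63·cos58.7° − 4·3.657 = 18.1; c'Δl = 18.29; W sinα = 53.8
Σc'Δl = 83.7 kN/m; ΣN' = 400.4 kN/m; ΣW sinα = 400.0 kN/m
Resisting = 83.7 + 400.4·tan24.7° = 83.7 + 184.2 = 267.9 kN/m
FS = 267.9 / 400.0 = 0.670

FS = 0.67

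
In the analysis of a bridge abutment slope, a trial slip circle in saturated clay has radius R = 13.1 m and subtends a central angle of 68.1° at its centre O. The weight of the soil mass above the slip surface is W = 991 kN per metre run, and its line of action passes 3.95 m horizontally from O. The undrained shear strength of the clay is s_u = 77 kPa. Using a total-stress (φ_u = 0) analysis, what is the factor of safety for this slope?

FS = 4.01

Taking moments about the centre O, the resisting moment is provided by the undrained shear strength acting along the arc:
Arc length L_a = R·θ = 13.1·(68.1°·π/180) = 13.1·1.1886 = 15.57 m
M_R = s_u·L_a·R = 77·15.57·13.1 = 15705.7 kN·m/m
M_D = W·d = 991·3.95 = 3914.5 kN·m/m
FS = M_R / M_D = 15705.7 / 3914.5 = 4.012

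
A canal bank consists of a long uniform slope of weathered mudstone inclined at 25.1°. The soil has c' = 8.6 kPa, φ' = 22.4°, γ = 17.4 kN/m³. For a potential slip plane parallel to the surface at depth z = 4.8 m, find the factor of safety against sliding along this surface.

FS = 1.15

For an infinite slope with a slip plane parallel to the surface (no pore pressure): FS = [c' + γz cos²β tanφ'] / [γz sinβ cosβ].
γz = 17.4·4.8 = 83.52 kN/m²
Numerator = 8.6 + 83.52·cos²25.1°·tan22.4° = 8.6 + 83.52·0.8201·0.4122 = 36.830 kPa
Denominator = 83.52·sin25.1°·cos25.1° = 83.52·0.4242·0.9056 = 32.084 kPa
FS = 36.830 / 32.084 = 1.148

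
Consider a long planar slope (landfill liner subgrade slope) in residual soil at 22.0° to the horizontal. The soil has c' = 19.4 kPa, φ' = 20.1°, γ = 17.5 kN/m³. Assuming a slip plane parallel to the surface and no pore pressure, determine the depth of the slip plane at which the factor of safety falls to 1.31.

z = 7.90 m

Setting FS = 1.31 in FS = [c' + γz cos²β tanφ'] / [γz sinβ cosβ] and solving for z:
z = c' / [γ cosβ (FS·sinβ − cosβ·tanφ')]
  = 19.4 / [17.5·cos22.0°·(1.31·sin22.0° − cos22.0°·tan20.1°)]
  = 19.4 / [17.5·0.9272·(1.31·0.3746 − 0.9272·0.3659)]
  = 19.4 / 2.4571 = 7.895 m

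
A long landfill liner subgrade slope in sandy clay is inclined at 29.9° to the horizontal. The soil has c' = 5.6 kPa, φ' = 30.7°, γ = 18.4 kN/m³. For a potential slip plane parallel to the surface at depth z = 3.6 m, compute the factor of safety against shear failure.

For an infinite slope with a slip plane parallel to the surface (no pore pressure): FS = [c' + γz cos²β tanφ'] / [γz sinβ cosβ].
γz = 18.4·3.6 = 66.24 kN/m²
Numerator = 5.6 + 66.24·cos²29.9°·tan30.7° = 5.6 + 66.24·0.7515·0.5938 = 35.157 kPa
Denominator = 66.24·sin29.9°·cos29.9° = 66.24·0.4985·0.8669 = 28.625 kPa
FS = 35.157 / 28.625 = 1.228

FS = 1.23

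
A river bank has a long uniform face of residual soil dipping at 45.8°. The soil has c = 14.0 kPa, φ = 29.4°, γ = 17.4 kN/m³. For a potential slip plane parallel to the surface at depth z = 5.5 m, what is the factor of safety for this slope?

FS = 0.84

For an infinite slope with a slip plane parallel to the surface (no pore pressure): FS = [c + γz cos²β tanφ] / [γz sinβ cosβ].
γz = 17.4·5.5 = 95.70 kN/m²
Numerator = 14.0 + 95.70·cos²45.8°·tan29.4° = 14.0 + 95.70·0.4860·0.5635 = 40.209 kPa
Denominator = 95.70·sin45.8°·cos45.8° = 95.70·0.7169·0.6972 = 47.831 kPa
FS = 40.209 / 47.831 = 0.841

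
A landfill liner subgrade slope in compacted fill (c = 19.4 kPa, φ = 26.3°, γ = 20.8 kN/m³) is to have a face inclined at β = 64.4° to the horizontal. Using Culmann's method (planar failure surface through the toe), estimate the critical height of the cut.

H_c = 14.16 m

Culmann's analysis gives the critical failure plane at α_cr = (β + φ)/2 = (64.4 + 26.3)/2 = 45.4°, and the critical height
H_c = (4c/γ) · sinβ cosφ / [1 − cos(β − φ)]
    = (4·19.4/20.8) · sin64.4°·cos26.3° / [1 − cos(38.1°)]
    = 3.731 · 0.9018·0.8965 / [1 − 0.7869]
    = 3.731 · 0.8085 / 0.2131
    = 14.16 m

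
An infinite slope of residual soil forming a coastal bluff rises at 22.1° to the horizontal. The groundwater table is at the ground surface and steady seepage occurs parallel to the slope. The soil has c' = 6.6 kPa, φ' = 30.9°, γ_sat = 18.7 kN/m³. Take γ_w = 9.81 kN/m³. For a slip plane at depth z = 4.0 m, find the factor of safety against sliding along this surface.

With seepage parallel to the slope and the water table at the surface, the effective normal stress on the slip plane uses the buoyant unit weight γ' = γ_sat − γ_w while the driving shear stress uses γ_sat:
FS = [c' + γ' z cos²β tanφ'] / [γ_sat z sinβ cosβ]
γ' = 18.7 − 9.81 = 8.89 kN/m³
Numerator = 6.6 + 8.89·4.0·cos²22.1°·tan30.9° = 6.6 + 8.89·4.0·0.8585·0.5985 = 24.870 kPa
Denominator = 18.7·4.0·sin22.1°·cos22.1° = 18.7·4.0·0.3762·0.9265 = 26.074 kPa
FS = 24.870 / 26.074 = 0.954

FS = 0.95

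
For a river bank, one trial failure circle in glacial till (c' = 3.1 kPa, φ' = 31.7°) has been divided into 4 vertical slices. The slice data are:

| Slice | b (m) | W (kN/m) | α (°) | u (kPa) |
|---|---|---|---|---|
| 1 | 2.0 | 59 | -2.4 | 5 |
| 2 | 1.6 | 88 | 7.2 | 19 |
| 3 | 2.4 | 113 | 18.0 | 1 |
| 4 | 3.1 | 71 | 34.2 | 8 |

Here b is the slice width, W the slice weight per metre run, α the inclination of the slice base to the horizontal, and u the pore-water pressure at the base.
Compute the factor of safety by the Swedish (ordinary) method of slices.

Ordinary method of slices: FS = Σ[c'·Δl_i + (W_i cosα_i − u_i·Δl_i)·tanφ'] / Σ W_i sinα_i, with Δl_i = b_i / cosα_i.
Slice 1: Δl = 2.0/cos(-2.4°) = 2.002 m; N'_1 = 59·cos(-2.4°) − 5·2.002 = 48.9; c'Δl = 6.21; W sinα = -2.5
Slice 2: Δl = 1.6/cos7.2° = 1.613 m; N'_2 = 88·cos7.2° − 19·1.613 = 56.7; c'Δl = 5.00; W sinα = 11.0
Slice 3: Δl = 2.4/cos18.0° = 2.524 m; N'_3 = 113·cos18.0° − 1·2.524 = 104.9; c'Δl = 7.82; W sinα = 34.9
Slice 4: Δl = 3.1/cos34.2° = 3.748 m; N'_4 = 71·cos34.2° − 8·3.748 = 28.7; c'Δl = 11.62; W sinα = 39.9
Σc'Δl = 30.6 kN/m; ΣN' = 239.3 kN/m; ΣW sinα = 83.4 kN/m
Resisting = 30.6 + 239.3·tan31.7° = 30.6 + 147.8 = 178.4 kN/m
FS = 178.4 / 83.4 = 2.140

FS = 2.14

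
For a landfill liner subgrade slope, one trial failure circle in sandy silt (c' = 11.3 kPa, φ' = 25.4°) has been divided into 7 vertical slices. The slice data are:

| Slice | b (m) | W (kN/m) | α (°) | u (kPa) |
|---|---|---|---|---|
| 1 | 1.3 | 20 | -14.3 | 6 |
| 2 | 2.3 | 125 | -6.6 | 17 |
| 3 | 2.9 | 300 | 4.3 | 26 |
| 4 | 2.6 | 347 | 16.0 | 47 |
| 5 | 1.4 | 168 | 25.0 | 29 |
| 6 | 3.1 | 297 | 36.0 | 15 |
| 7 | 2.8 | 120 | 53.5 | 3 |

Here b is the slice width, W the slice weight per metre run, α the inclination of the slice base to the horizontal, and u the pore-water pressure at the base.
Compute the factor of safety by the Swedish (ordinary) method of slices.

FS = 1.44

Ordinary method of slices: FS = Σ[c'·Δl_i + (W_i cosα_i − u_i·Δl_i)·tanφ'] / Σ W_i sinα_i, with Δl_i = b_i / cosα_i.
Slice 1: Δl = 1.3/cos(-14.3°) = 1.342 m; N'_1 = 20·cos(-14.3°) − 6·1.342 = 11.3; c'Δl = 15.16; W sinα = -4.9
Slice 2: Δl = 2.3/cos(-6.6°) = 2.315 m; N'_2 = 125·cos(-6.6°) − 17·2.315 = 84.8; c'Δl = 26.16; W sinα = -14.4
Slice 3: Δl = 2.9/cos4.3° = 2.908 m; N'_3 = 300·cos4.3° − 26·2.908 = 223.5; c'Δl = 32.86; W sinα = 22.5
Slice 4: Δl = 2.6/cos16.0° = 2.705 m; N'_4 = 347·cos16.0° − 47·2.705 = 206.4; c'Δl = 30.56; W sinα = 95.6
Slice 5: Δl = 1.4/cos25.0° = 1.545 m; N'_5 = 168·cos25.0° − 29·1.545 = 107.5; c'Δl = 17.46; W sinα = 71.0
Slice 6: Δl = 3.1/cos36.0° = 3.832 m; N'_6 = 297·cos36.0° − 15·3.832 = 182.8; c'Δl = 43.30; W sinα = 174.6
Slice 7: Δl = 2.8/cos53.5° = 4.707 m; N'_7 = 120·cos53.5° − 3·4.707 = 57.3; c'Δl = 53.19; W sinα = 96.5
Σc'Δl = 218.7 kN/m; ΣN' = 873.6 kN/m; ΣW sinα = 440.9 kN/m
Resisting = 218.7 + 873.6·tan25.4° = 218.7 + 414.8 = 633.5 kN/m
FS = 633.5 / 440.9 = 1.437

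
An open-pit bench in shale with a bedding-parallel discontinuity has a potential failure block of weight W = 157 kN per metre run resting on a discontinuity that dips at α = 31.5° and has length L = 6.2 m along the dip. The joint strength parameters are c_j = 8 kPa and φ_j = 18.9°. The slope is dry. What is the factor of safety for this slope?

FS = 1.16

Resolving the block weight along and normal to the plane and applying the Mohr–Coulomb strength on the joint:
N' = W cosα = 157·cos31.5° = 133.9 kN/m
Driving force T = W sinα = 157·sin31.5° = 82.0 kN/m
Resisting force R = c_j·L + N'·tanφ_j = 8·6.2 + 133.9·tan18.9° = 49.6 + 45.8 = 95.4 kN/m
FS = R / T = 95.4 / 82.0 = 1.163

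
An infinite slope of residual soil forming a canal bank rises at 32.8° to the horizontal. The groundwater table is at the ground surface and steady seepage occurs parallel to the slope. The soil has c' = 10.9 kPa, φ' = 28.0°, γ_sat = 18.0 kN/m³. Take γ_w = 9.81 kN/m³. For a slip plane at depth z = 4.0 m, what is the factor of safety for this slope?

With seepage parallel to the slope and the water table at the surface, the effective normal stress on the slip plane uses the buoyant unit weight γ' = γ_sat − γ_w while the driving shear stress uses γ_sat:
FS = [c' + γ' z cos²β tanφ'] / [γ_sat z sinβ cosβ]
γ' = 18.0 − 9.81 = 8.19 kN/m³
Numerator = 10.9 + 8.19·4.0·cos²32.8°·tan28.0° = 10.9 + 8.19·4.0·0.7066·0.5317 = 23.207 kPa
Denominator = 18.0·4.0·sin32.8°·cos32.8° = 18.0·4.0·0.5417·0.8406 = 32.785 kPa
FS = 23.207 / 32.785 = 0.708

FS = 0.71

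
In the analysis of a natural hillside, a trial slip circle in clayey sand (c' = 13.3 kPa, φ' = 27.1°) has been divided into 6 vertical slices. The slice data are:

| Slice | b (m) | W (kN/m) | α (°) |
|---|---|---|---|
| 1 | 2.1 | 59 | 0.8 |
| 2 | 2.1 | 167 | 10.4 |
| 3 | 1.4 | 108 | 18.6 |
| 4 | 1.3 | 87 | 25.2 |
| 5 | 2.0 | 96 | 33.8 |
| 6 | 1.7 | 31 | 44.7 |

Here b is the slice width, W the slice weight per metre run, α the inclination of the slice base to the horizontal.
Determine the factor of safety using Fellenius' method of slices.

FS = 2.35

Ordinary method of slices: FS = Σ[c'·Δl_i + (W_i cosα_i)·tanφ'] / Σ W_i sinα_i, with Δl_i = b_i / cosα_i.
Slice 1: Δl = 2.1/cos0.8° = 2.100 m; N'_1 = 59·cos0.8° = 59.0; c'Δl = 27.93; W sinα = 0.8
Slice 2: Δl = 2.1/cos10.4° = 2.135 m; N'_2 = 167·cos10.4° = 164.3; c'Δl = 28.40; W sinα = 30.1
Slice 3: Δl = 1.4/cos18.6° = 1.477 m; N'_3 = 108·cos18.6° = 102.4; c'Δl = 19.65; W sinα = 34.4
Slice 4: Δl = 1.3/cos25.2° = 1.437 m; N'_4 = 87·cos25.2° = 78.7; c'Δl = 19.11; W sinα = 37.0
Slice 5: Δl = 2.0/cos33.8° = 2.407 m; N'_5 = 96·cos33.8° = 79.8; c'Δl = 32.01; W sinα = 53.4
Slice 6: Δl = 1.7/cos44.7° = 2.392 m; N'_6 = 31·cos44.7° = 22.0; c'Δl = 31.81; W sinα = 21.8
Σc'Δl = 158.9 kN/m; ΣN' = 506.1 kN/m; ΣW sinα = 177.7 kN/m
Resisting = 158.9 + 506.1·tan27.1° = 158.9 + 259.0 = 417.9 kN/m
FS = 417.9 / 177.7 = 2.352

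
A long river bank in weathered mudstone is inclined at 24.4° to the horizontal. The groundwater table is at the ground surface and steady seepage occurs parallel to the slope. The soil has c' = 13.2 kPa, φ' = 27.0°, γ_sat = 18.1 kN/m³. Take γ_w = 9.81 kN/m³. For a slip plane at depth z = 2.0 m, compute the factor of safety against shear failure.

FS = 1.48

With seepage parallel to the slope and the water table at the surface, the effective normal stress on the slip plane uses the buoyant unit weight γ' = γ_sat − γ_w while the driving shear stress uses γ_sat:
FS = [c' + γ' z cos²β tanφ'] / [γ_sat z sinβ cosβ]
γ' = 18.1 − 9.81 = 8.29 kN/m³
Numerator = 13.2 + 8.29·2.0·cos²24.4°·tan27.0° = 13.2 + 8.29·2.0·0.8293·0.5095 = 20.206 kPa
Denominator = 18.1·2.0·sin24.4°·cos24.4° = 18.1·2.0·0.4131·0.9107 = 13.619 kPa
FS = 20.206 / 13.619 = 1.484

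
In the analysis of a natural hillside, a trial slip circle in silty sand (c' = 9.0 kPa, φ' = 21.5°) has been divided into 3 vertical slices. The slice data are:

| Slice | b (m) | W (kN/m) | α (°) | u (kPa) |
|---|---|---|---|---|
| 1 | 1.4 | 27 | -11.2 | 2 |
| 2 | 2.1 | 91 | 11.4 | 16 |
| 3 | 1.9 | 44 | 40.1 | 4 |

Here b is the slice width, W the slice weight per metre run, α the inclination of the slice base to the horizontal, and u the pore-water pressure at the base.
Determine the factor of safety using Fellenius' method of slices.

Ordinary method of slices: FS = Σ[c'·Δl_i + (W_i cosα_i − u_i·Δl_i)·tanφ'] / Σ W_i sinα_i, with Δl_i = b_i / cosα_i.
Slice 1: Δl = 1.4/cos(-11.2°) = 1.427 m; N'_1 = 27·cos(-11.2°) − 2·1.427 = 23.6; c'Δl = 12.84; W sinα = -5.2
Slice 2: Δl = 2.1/cos11.4° = 2.142 m; N'_2 = 91·cos11.4° − 16·2.142 = 54.9; c'Δl = 19.28; W sinα = 18.0
Slice 3: Δl = 1.9/cos40.1° = 2.484 m; N'_3 = 44·cos40.1° − 4·2.484 = 23.7; c'Δl = 22.36; W sinα = 28.3
Σc'Δl = 54.5 kN/m; ΣN' = 102.3 kN/m; ΣW sinα = 41.1 kN/m
Resisting = 54.5 + 102.3·tan21.5° = 54.5 + 40.3 = 94.8 kN/m
FS = 94.8 / 41.1 = 2.307

FS = 2.31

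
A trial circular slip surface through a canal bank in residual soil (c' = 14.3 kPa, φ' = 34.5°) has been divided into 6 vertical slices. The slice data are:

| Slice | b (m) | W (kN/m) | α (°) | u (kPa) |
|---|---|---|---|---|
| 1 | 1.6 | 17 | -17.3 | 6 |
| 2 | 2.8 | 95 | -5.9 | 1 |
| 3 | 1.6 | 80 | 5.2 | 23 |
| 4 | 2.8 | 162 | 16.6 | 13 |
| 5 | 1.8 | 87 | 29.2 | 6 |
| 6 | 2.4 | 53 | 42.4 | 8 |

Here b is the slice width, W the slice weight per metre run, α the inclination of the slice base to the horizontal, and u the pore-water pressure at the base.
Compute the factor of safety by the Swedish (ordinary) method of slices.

FS = 3.72

Ordinary method of slices: FS = Σ[c'·Δl_i + (W_i cosα_i − u_i·Δl_i)·tanφ'] / Σ W_i sinα_i, with Δl_i = b_i / cosα_i.
Slice 1: Δl = 1.6/cos(-17.3°) = 1.676 m; N'_1 = 17·cos(-17.3°) − 6·1.676 = 6.2; c'Δl = 23.96; W sinα = -5.1
Slice 2: Δl = 2.8/cos(-5.9°) = 2.815 m; N'_2 = 95·cos(-5.9°) − 1·2.815 = 91.7; c'Δl = 40.25; W sinα = -9.8
Slice 3: Δl = 1.6/cos5.2° = 1.607 m; N'_3 = 80·cos5.2° − 23·1.607 = 42.7; c'Δl = 22.97; W sinα = 7.3
Slice 4: Δl = 2.8/cos16.6° = 2.922 m; N'_4 = 162·cos16.6° − 13·2.922 = 117.3; c'Δl = 41.78; W sinα = 46.3
Slice 5: Δl = 1.8/cos29.2° = 2.062 m; N'_5 = 87·cos29.2° − 6·2.062 = 63.6; c'Δl = 29.49; W sinα = 42.4
Slice 6: Δl = 2.4/cos42.4° = 3.250 m; N'_6 = 53·cos42.4° − 8·3.250 = 13.1; c'Δl = 46.48; W sinα = 35.7
Σc'Δl = 204.9 kN/m; ΣN' = 334.6 kN/m; ΣW sinα = 116.9 kN/m
Resisting = 204.9 + 334.6·tan34.5° = 204.9 + 229.9 = 434.9 kN/m
FS = 434.9 / 116.9 = 3.720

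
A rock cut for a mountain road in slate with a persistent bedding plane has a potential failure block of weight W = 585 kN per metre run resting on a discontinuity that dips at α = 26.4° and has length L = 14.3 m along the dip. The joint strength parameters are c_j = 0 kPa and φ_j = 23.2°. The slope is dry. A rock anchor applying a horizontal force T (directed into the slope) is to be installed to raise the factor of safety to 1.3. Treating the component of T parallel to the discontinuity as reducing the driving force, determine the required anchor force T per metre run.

Resolving forces along and normal to the sliding plane, with the horizontal anchor force T adding T·sinα to the effective normal force and T·cosα acting up the plane against the driving force:
FS = [c_jL + (W cosα + T sinα) tanφ_j] / [W sinα − T cosα]
Without the anchor: N' = 524.0 kN/m, driving T_d = 260.1 kN/m, resisting R = 0·14.3 + 524.0·tan23.2° = 224.6 kN/m, FS = 0.86.
Setting FS = 1.3 and solving for T:
1.3·(260.1 − T cos26.4°) = 224.6 + T sin26.4°·tan23.2°
T·(sin26.4°·tan23.2° + 1.3·cos26.4°) = 1.3·260.1 − 224.6
T·(0.4446·0.4286 + 1.3·0.8957) = 338.1 − 224.6 = 113.6
T·1.3550 = 113.6
T = 83.8 kN/m

T = 84 kN/m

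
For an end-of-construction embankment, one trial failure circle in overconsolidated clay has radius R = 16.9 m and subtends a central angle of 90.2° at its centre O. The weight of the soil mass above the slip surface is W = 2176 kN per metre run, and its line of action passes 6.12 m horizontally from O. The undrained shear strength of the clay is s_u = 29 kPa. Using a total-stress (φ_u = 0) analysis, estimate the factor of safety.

Taking moments about the centre O, the resisting moment is provided by the undrained shear strength acting along the arc:
Arc length L_a = R·θ = 16.9·(90.2°·π/180) = 16.9·1.5743 = 26.61 m
M_R = s_u·L_a·R = 29·26.61·16.9 = 13039.3 kN·m/m
M_D = W·d = 2176·6.12 = 13317.1 kN·m/m
FS = M_R / M_D = 13039.3 / 13317.1 = 0.979

FS = 0.98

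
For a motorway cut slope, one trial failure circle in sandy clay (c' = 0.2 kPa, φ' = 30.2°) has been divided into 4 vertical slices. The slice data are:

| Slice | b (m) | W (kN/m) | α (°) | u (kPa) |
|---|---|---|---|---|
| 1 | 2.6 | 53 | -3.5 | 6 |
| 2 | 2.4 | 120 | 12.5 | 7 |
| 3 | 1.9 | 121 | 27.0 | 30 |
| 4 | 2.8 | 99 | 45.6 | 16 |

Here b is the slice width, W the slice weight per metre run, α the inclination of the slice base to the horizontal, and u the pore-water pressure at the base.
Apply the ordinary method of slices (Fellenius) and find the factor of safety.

FS = 0.75

Ordinary method of slices: FS = Σ[c'·Δl_i + (W_i cosα_i − u_i·Δl_i)·tanφ'] / Σ W_i sinα_i, with Δl_i = b_i / cosα_i.
Slice 1: Δl = 2.6/cos(-3.5°) = 2.605 m; N'_1 = 53·cos(-3.5°) − 6·2.605 = 37.3; c'Δl = 0.52; W sinα = -3.2
Slice 2: Δl = 2.4/cos12.5° = 2.458 m; N'_2 = 120·cos12.5° − 7·2.458 = 99.9; c'Δl = 0.49; W sinα = 26.0
Slice 3: Δl = 1.9/cos27.0° = 2.132 m; N'_3 = 121·cos27.0° − 30·2.132 = 43.8; c'Δl = 0.43; W sinα = 54.9
Slice 4: Δl = 2.8/cos45.6° = 4.002 m; N'_4 = 99·cos45.6° − 16·4.002 = 5.2; c'Δl = 0.80; W sinα = 70.7
Σc'Δl = 2.2 kN/m; ΣN' = 186.3 kN/m; ΣW sinα = 148.4 kN/m
Resisting = 2.2 + 186.3·tan30.2° = 2.2 + 108.4 = 110.7 kN/m
FS = 110.7 / 148.4 = 0.746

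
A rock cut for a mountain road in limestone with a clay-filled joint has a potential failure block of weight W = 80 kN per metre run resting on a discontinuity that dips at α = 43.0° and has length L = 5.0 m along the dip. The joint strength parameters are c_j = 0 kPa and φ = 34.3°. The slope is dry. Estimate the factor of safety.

Resolving the block weight along and normal to the plane and applying the Mohr–Coulomb strength on the joint:
N' = W cosα = 80·cos43.0° = 58.5 kN/m
Driving force T = W sinα = 80·sin43.0° = 54.6 kN/m
Resisting force R = c_j·L + N'·tanφ = 0·5.0 + 58.5·tan34.3° = 0.0 + 39.9 = 39.9 kN/m
FS = R / T = 39.9 / 54.6 = 0.732

FS = 0.73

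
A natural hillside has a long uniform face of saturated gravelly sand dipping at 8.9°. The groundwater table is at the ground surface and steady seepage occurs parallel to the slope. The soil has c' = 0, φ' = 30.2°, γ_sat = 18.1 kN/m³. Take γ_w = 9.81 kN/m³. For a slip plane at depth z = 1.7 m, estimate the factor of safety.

FS = 1.70

With seepage parallel to the slope and the water table at the surface, the effective normal stress on the slip plane uses the buoyant unit weight γ' = γ_sat − γ_w while the driving shear stress uses γ_sat:
FS = [c' + γ' z cos²β tanφ'] / [γ_sat z sinβ cosβ]
(For c' = 0 this reduces to FS = (γ'/γ_sat)·tanφ'/tanβ.)
γ' = 18.1 − 9.81 = 8.29 kN/m³
Numerator = 0.0 + 8.29·1.7·cos²8.9°·tan30.2° = 0.0 + 8.29·1.7·0.9761·0.5820 = 8.006 kPa
Denominator = 18.1·1.7·sin8.9°·cos8.9° = 18.1·1.7·0.1547·0.9880 = 4.703 kPa
FS = 8.006 / 4.703 = 1.702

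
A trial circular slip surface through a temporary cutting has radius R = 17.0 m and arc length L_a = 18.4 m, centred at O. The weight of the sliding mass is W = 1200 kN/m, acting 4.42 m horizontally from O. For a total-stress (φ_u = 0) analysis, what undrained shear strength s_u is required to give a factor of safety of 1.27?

s_u = 21.5 kPa

FS = s_u·L_a·R / (W·d), so s_u = FS·W·d / (L_a·R).
s_u = 1.27·1200·4.42 / (18.40·17.0) = 6736.1 / 312.80 = 21.53 kPa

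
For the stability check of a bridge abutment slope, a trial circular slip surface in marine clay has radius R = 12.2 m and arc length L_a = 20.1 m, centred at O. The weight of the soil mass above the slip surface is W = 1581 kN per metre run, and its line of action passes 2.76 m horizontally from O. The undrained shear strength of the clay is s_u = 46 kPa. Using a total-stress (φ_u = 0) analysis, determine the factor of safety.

Taking moments about the centre O, the resisting moment is provided by the undrained shear strength acting along the arc:
M_R = s_u·L_a·R = 46·20.10·12.2 = 11280.1 kN·m/m
M_D = W·d = 1581·2.76 = 4363.6 kN·m/m
FS = M_R / M_D = 11280.1 / 4363.6 = 2.585

FS = 2.59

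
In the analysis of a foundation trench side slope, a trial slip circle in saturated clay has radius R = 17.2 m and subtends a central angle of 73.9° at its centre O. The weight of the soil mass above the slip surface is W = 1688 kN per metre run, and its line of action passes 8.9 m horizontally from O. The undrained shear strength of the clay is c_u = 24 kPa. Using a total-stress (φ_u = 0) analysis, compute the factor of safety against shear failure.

Taking moments about the centre O, the resisting moment is provided by the undrained shear strength acting along the arc:
Arc length L_a = R·θ = 17.2·(73.9°·π/180) = 17.2·1.2898 = 22.18 m
M_R = c_u·L_a·R = 24·22.18·17.2 = 9157.8 kN·m/m
M_D = W·d = 1688·8.9 = 15023.2 kN·m/m
FS = M_R / M_D = 9157.8 / 15023.2 = 0.610

FS = 0.61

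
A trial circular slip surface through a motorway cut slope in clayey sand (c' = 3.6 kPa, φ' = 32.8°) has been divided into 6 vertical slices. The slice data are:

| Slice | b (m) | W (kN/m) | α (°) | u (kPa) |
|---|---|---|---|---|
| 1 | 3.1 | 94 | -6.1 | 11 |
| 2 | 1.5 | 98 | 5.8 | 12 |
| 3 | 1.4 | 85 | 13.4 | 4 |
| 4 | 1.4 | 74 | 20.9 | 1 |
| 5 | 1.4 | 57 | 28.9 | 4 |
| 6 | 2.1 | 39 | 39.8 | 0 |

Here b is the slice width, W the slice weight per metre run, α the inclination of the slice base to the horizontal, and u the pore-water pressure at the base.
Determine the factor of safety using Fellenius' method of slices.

FS = 2.77

Ordinary method of slices: FS = Σ[c'·Δl_i + (W_i cosα_i − u_i·Δl_i)·tanφ'] / Σ W_i sinα_i, with Δl_i = b_i / cosα_i.
Slice 1: Δl = 3.1/cos(-6.1°) = 3.118 m; N'_1 = 94·cos(-6.1°) − 11·3.118 = 59.2; c'Δl = 11.22; W sinα = -10.0
Slice 2: Δl = 1.5/cos5.8° = 1.508 m; N'_2 = 98·cos5.8° − 12·1.508 = 79.4; c'Δl = 5.43; W sinα = 9.9
Slice 3: Δl = 1.4/cos13.4° = 1.439 m; N'_3 = 85·cos13.4° − 4·1.439 = 76.9; c'Δl = 5.18; W sinα = 19.7
Slice 4: Δl = 1.4/cos20.9° = 1.499 m; N'_4 = 74·cos20.9° − 1·1.499 = 67.6; c'Δl = 5.39; W sinα = 26.4
Slice 5: Δl = 1.4/cos28.9° = 1.599 m; N'_5 = 57·cos28.9° − 4·1.599 = 43.5; c'Δl = 5.76; W sinα = 27.5
Slice 6: Δl = 2.1/cos39.8° = 2.733 m; N'_6 = 39·cos39.8° − 0·2.733 = 30.0; c'Δl = 9.84; W sinα = 25.0
Σc'Δl = 42.8 kN/m; ΣN' = 356.6 kN/m; ΣW sinα = 98.5 kN/m
Resisting = 42.8 + 356.6·tan32.8° = 42.8 + 229.8 = 272.6 kN/m
FS = 272.6 / 98.5 = 2.767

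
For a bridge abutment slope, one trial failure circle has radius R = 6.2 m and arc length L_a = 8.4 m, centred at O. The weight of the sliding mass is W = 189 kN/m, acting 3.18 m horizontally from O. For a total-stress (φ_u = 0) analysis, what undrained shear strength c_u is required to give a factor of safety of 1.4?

c_u = 16.2 kPa

FS = c_u·L_a·R / (W·d), so c_u = FS·W·d / (L_a·R).
c_u = 1.4·189·3.18 / (8.40·6.2) = 841.4 / 52.08 = 16.16 kPa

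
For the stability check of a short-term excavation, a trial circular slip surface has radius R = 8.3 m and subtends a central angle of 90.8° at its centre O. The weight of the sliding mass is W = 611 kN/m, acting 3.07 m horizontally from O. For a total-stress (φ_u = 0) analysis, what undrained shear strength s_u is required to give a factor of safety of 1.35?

s_u = 23.2 kPa

FS = s_u·L_a·R / (W·d), so s_u = FS·W·d / (L_a·R).
Arc length L_a = R·θ = 8.3·(90.8°·π/180) = 8.3·1.5848 = 13.15 m
s_u = 1.35·611·3.07 / (13.15·8.3) = 2532.3 / 109.17 = 23.19 kPa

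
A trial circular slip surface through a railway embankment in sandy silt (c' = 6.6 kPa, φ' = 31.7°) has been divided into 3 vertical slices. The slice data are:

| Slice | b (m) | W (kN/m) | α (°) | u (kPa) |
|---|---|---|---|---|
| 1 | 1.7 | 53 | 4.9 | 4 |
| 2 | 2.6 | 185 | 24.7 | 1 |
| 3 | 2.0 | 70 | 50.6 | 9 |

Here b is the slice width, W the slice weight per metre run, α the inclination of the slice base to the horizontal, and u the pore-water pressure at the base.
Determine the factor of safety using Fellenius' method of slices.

Ordinary method of slices: FS = Σ[c'·Δl_i + (W_i cosα_i − u_i·Δl_i)·tanφ'] / Σ W_i sinα_i, with Δl_i = b_i / cosα_i.
Slice 1: Δl = 1.7/cos4.9° = 1.706 m; N'_1 = 53·cos4.9° − 4·1.706 = 46.0; c'Δl = 11.26; W sinα = 4.5
Slice 2: Δl = 2.6/cos24.7° = 2.862 m; N'_2 = 185·cos24.7° − 1·2.862 = 165.2; c'Δl = 18.89; W sinα = 77.3
Slice 3: Δl = 2.0/cos50.6° = 3.151 m; N'_3 = 70·cos50.6° − 9·3.151 = 16.1; c'Δl = 20.80; W sinα = 54.1
Σc'Δl = 50.9 kN/m; ΣN' = 227.3 kN/m; ΣW sinα = 135.9 kN/m
Resisting = 50.9 + 227.3·tan31.7° = 50.9 + 140.4 = 191.3 kN/m
FS = 191.3 / 135.9 = 1.407

FS = 1.41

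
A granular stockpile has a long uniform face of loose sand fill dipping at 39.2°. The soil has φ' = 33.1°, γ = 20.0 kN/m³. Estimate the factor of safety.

FS = 0.80

For a dry cohesionless infinite slope the factor of safety is FS = tanφ' / tanβ.
FS = tan33.1° / tan39.2° = 0.6519 / 0.8156 = 0.799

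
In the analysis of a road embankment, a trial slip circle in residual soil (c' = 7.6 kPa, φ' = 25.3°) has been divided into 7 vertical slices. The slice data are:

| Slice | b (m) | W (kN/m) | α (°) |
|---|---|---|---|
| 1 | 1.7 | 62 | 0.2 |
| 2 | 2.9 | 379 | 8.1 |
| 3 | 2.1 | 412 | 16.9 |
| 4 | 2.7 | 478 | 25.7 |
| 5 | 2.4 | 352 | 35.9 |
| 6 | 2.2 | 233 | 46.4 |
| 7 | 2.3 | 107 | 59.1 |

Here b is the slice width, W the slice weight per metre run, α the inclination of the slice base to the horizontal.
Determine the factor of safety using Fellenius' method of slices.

Ordinary method of slices: FS = Σ[c'·Δl_i + (W_i cosα_i)·tanφ'] / Σ W_i sinα_i, with Δl_i = b_i / cosα_i.
Slice 1: Δl = 1.7/cos0.2° = 1.700 m; N'_1 = 62·cos0.2° = 62.0; c'Δl = 12.92; W sinα = 0.2
Slice 2: Δl = 2.9/cos8.1° = 2.929 m; N'_2 = 379·cos8.1° = 375.2; c'Δl = 22.26; W sinα = 53.4
Slice 3: Δl = 2.1/cos16.9° = 2.195 m; N'_3 = 412·cos16.9° = 394.2; c'Δl = 16.68; W sinα = 119.8
Slice 4: Δl = 2.7/cos25.7° = 2.996 m; N'_4 = 478·cos25.7° = 430.7; c'Δl = 22.77; W sinα = 207.3
Slice 5: Δl = 2.4/cos35.9° = 2.963 m; N'_5 = 352·cos35.9° = 285.1; c'Δl = 22.52; W sinα = 206.4
Slice 6: Δl = 2.2/cos46.4° = 3.190 m; N'_6 = 233·cos46.4° = 160.7; c'Δl = 24.25; W sinα = 168.7
Slice 7: Δl = 2.3/cos59.1° = 4.479 m; N'_7 = 107·cos59.1° = 54.9; c'Δl = 34.04; W sinα = 91.8
Σc'Δl = 155.4 kN/m; ΣN' = 1762.9 kN/m; ΣW sinα = 847.6 kN/m
Resisting = 155.4 + 1762.9·tan25.3° = 155.4 + 833.3 = 988.8 kN/m
FS = 988.8 / 847.6 = 1.167

FS = 1.17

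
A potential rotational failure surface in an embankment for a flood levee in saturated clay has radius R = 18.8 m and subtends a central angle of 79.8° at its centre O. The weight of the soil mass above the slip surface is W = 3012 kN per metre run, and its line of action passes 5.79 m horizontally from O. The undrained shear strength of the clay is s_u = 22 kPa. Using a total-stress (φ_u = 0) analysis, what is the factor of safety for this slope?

Taking moments about the centre O, the resisting moment is provided by the undrained shear strength acting along the arc:
Arc length L_a = R·θ = 18.8·(79.8°·π/180) = 18.8·1.3928 = 26.18 m
M_R = s_u·L_a·R = 22·26.18·18.8 = 10829.8 kN·m/m
M_D = W·d = 3012·5.79 = 17439.5 kN·m/m
FS = M_R / M_D = 10829.8 / 17439.5 = 0.621

FS = 0.62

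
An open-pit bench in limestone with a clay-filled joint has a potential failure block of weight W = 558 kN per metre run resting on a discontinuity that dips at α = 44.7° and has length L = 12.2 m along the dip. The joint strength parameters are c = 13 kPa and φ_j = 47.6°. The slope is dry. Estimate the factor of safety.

FS = 1.51

Resolving the block weight along and normal to the plane and applying the Mohr–Coulomb strength on the joint:
N' = W cosα = 558·cos44.7° = 396.6 kN/m
Driving force T = W sinα = 558·sin44.7° = 392.5 kN/m
Resisting force R = c·L + N'·tanφ_j = 13·12.2 + 396.6·tan47.6° = 158.6 + 434.4 = 593.0 kN/m
FS = R / T = 593.0 / 392.5 = 1.511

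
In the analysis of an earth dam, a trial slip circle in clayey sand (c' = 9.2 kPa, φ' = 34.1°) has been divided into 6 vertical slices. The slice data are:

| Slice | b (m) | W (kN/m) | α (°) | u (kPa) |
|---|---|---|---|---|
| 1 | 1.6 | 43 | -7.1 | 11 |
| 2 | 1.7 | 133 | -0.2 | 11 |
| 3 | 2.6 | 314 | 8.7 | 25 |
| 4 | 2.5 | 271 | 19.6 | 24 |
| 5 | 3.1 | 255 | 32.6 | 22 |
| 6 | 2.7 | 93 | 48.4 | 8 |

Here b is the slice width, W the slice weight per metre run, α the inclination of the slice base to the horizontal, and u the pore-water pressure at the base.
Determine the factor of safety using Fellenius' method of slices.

FS = 1.92

Ordinary method of slices: FS = Σ[c'·Δl_i + (W_i cosα_i − u_i·Δl_i)·tanφ'] / Σ W_i sinα_i, with Δl_i = b_i / cosα_i.
Slice 1: Δl = 1.6/cos(-7.1°) = 1.612 m; N'_1 = 43·cos(-7.1°) − 11·1.612 = 24.9; c'Δl = 14.83; W sinα = -5.3
Slice 2: Δl = 1.7/cos(-0.2°) = 1.700 m; N'_2 = 133·cos(-0.2°) − 11·1.700 = 114.3; c'Δl = 15.64; W sinα = -0.5
Slice 3: Δl = 2.6/cos8.7° = 2.630 m; N'_3 = 314·cos8.7° − 25·2.630 = 244.6; c'Δl = 24.20; W sinα = 47.5
Slice 4: Δl = 2.5/cos19.6° = 2.654 m; N'_4 = 271·cos19.6° − 24·2.654 = 191.6; c'Δl = 24.41; W sinα = 90.9
Slice 5: Δl = 3.1/cos32.6° = 3.680 m; N'_5 = 255·cos32.6° − 22·3.680 = 133.9; c'Δl = 33.85; W sinα = 137.4
Slice 6: Δl = 2.7/cos48.4° = 4.067 m; N'_6 = 93·cos48.4° − 8·4.067 = 29.2; c'Δl = 37.41; W sinα = 69.5
Σc'Δl = 150.4 kN/m; ΣN' = 738.6 kN/m; ΣW sinα = 339.6 kN/m
Resisting = 150.4 + 738.6·tan34.1° = 150.4 + 500.0 = 650.4 kN/m
FS = 650.4 / 339.6 = 1.915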